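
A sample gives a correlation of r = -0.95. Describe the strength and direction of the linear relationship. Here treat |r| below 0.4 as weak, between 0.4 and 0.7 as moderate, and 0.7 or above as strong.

strong negative

r = -0.95 < 0 so the relationship is negative.
|r| = 0.95, which falls in the strong range.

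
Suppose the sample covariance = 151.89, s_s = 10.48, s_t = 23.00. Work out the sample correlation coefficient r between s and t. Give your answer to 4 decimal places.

0.6301

r = Cov(s,t) / (s_s · s_t) = 151.89 / (10.48 × 23.00)
  = 151.89 / 241.0400 ≈ 0.6301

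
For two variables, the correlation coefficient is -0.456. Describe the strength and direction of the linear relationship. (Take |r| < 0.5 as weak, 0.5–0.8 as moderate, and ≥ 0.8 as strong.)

r = -0.456 < 0 so the relationship is negative.
|r| = 0.456, which falls in the weak range.

weak negative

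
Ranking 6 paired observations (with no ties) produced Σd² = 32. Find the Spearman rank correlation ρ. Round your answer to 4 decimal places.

ρ = 1 − 6Σd² / [n(n²−1)] = 1 − 6×32 / (6×35)
  = 1 − 192/210 = 1 − 0.91429 ≈ 0.0857

0.0857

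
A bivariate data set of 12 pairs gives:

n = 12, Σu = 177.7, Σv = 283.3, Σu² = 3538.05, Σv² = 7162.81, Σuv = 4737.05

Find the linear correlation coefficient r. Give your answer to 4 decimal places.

r = (nΣuv − ΣuΣv) / √[(nΣu² − (Σu)²)(nΣv² − (Σv)²)]
Numerator: 12×4737.05 − 177.7×283.3 = 6502.19
Denominator: √[(42456.6 − 31577.29)(85953.72 − 80258.89)] = √[10879.31 × 5694.83] = 7871.2020
r = 6502.19 / 7871.2020 ≈ 0.8261

0.8261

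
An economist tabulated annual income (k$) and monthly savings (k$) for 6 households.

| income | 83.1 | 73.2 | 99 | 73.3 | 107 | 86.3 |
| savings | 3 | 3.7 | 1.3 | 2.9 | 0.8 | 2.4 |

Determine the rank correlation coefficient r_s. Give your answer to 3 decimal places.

-0.943

Rank income: 3, 1, 5, 2, 6, 4
Rank savings: 5, 6, 2, 4, 1, 3
d = rank(income) − rank(savings): -2, -5, 3, -2, 5, 1; Σd² = 68
ρ = 1 − 6Σd² / [n(n²−1)] = 1 − 6×68 / (6×35) = 1 − 408/210 ≈ -0.943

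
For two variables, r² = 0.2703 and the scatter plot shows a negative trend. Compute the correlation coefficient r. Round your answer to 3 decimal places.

-0.520

|r| = √0.2703 = 0.520
The association is negative, so r = −0.520.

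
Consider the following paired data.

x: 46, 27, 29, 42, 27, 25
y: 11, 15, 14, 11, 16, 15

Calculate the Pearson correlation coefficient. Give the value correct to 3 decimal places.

n = 6, Σx = 196, Σy = 82, Σx² = 6804, Σy² = 1144, Σxy = 2586
nΣxy − ΣxΣy = 15516 − 16072 = -556
nΣx² − (Σx)² = 40824 − 38416 = 2408; nΣy² − (Σy)² = 6864 − 6724 = 140
r = -556 / √(2408 × 140) = -556 / 580.6204 ≈ -0.958

-0.958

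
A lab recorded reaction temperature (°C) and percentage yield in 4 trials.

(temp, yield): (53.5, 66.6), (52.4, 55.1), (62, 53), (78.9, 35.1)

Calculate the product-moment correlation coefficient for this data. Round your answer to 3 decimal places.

-0.918

n = 4, Σx = 246.8, Σy = 209.8, Σx² = 15677.22, Σy² = 11512.58, Σxy = 12505.73
nΣxy − ΣxΣy = 50022.92 − 51778.64 = -1755.72
nΣx² − (Σx)² = 62708.88 − 60910.24 = 1798.64; nΣy² − (Σy)² = 46050.32 − 44016.04 = 2034.28
r = -1755.72 / √(1798.64 × 2034.28) = -1755.72 / 1912.8349 ≈ -0.918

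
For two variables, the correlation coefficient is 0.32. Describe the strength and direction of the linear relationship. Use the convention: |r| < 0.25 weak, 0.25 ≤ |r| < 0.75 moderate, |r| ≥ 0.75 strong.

r = 0.32 > 0 so the relationship is positive.
|r| = 0.32, which falls in the moderate range.

moderate positive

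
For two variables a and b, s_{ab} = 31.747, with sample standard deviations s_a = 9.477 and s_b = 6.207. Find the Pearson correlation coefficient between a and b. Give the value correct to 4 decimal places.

0.5397

r = Cov(a,b) / (s_a · s_b) = 31.747 / (9.477 × 6.207)
  = 31.747 / 58.8237 ≈ 0.5397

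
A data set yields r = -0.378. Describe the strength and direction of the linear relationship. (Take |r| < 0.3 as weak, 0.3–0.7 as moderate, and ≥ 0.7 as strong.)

moderate negative

r = -0.378 < 0 so the relationship is negative.
|r| = 0.378, which falls in the moderate range.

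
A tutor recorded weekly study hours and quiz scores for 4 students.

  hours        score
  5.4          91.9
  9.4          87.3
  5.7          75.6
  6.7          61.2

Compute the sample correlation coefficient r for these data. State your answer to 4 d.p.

n = 4, Σx = 27.2, Σy = 316, Σx² = 194.9, Σy² = 25527.7, Σxy = 2157.84
nΣxy − ΣxΣy = 8631.36 − 8595.2 = 36.16
nΣx² − (Σx)² = 779.6 − 739.84 = 39.76; nΣy² − (Σy)² = 102110.8 − 99856 = 2254.8
r = 36.16 / √(39.76 × 2254.8) = 36.16 / 299.4175 ≈ 0.1208

0.1208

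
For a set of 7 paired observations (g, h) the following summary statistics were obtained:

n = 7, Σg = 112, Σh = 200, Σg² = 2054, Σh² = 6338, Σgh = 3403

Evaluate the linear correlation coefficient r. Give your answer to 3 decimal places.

0.502

r = (nΣgh − ΣgΣh) / √[(nΣg² − (Σg)²)(nΣh² − (Σh)²)]
Numerator: 7×3403 − 112×200 = 1421
Denominator: √[(14378 − 12544)(44366 − 40000)] = √[1834 × 4366] = 2829.7074
r = 1421 / 2829.7074 ≈ 0.502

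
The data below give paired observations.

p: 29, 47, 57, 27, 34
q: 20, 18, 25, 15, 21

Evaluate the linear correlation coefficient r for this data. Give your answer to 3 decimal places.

n = 5, Σp = 194, Σq = 99, Σp² = 8184, Σq² = 2015, Σpq = 3970
nΣpq − ΣpΣq = 19850 − 19206 = 644
nΣp² − (Σp)² = 40920 − 37636 = 3284; nΣq² − (Σq)² = 10075 − 9801 = 274
r = 644 / √(3284 × 274) = 644 / 948.5863 ≈ 0.679

0.679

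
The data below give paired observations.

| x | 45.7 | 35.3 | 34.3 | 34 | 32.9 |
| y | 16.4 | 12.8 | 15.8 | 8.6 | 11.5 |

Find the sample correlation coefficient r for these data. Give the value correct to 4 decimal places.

0.6212

n = 5, Σx = 182.2, Σy = 65.1, Σx² = 6749.48, Σy² = 888.65, Σxy = 2414.01
nΣxy − ΣxΣy = 12070.05 − 11861.22 = 208.83
nΣx² − (Σx)² = 33747.4 − 33196.84 = 550.56; nΣy² − (Σy)² = 4443.25 − 4238.01 = 205.24
r = 208.83 / √(550.56 × 205.24) = 208.83 / 336.1502 ≈ 0.6212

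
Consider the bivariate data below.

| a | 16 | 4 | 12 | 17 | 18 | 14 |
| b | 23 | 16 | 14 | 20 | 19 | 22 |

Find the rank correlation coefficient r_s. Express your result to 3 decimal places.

0.429

Rank a: 4, 1, 2, 5, 6, 3
Rank b: 6, 2, 1, 4, 3, 5
d = rank(a) − rank(b): -2, -1, 1, 1, 3, -2; Σd² = 20
ρ = 1 − 6Σd² / [n(n²−1)] = 1 − 6×20 / (6×35) = 1 − 120/210 ≈ 0.429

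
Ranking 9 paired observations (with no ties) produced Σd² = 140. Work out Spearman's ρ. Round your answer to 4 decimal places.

ρ = 1 − 6Σd² / [n(n²−1)] = 1 − 6×140 / (9×80)
  = 1 − 840/720 = 1 − 1.16667 ≈ -0.1667

-0.1667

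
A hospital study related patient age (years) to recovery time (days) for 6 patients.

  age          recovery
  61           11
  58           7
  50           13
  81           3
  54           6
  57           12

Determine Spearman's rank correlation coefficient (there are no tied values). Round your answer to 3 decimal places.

-0.600

Rank age: 5, 4, 1, 6, 2, 3
Rank recovery: 4, 3, 6, 1, 2, 5
d = rank(age) − rank(recovery): 1, 1, -5, 5, 0, -2; Σd² = 56
ρ = 1 − 6Σd² / [n(n²−1)] = 1 − 6×56 / (6×35) = 1 − 336/210 ≈ -0.600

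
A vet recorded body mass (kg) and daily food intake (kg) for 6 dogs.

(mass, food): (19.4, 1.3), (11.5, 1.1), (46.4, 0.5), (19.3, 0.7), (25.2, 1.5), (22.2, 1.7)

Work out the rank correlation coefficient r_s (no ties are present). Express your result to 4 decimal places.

0.0286

Rank mass: 3, 1, 6, 2, 5, 4
Rank food: 4, 3, 1, 2, 5, 6
d = rank(mass) − rank(food): -1, -2, 5, 0, 0, -2; Σd² = 34
ρ = 1 − 6Σd² / [n(n²−1)] = 1 − 6×34 / (6×35) = 1 − 204/210 ≈ 0.0286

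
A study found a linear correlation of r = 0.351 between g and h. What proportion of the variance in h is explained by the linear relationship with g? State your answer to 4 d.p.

0.1232

r² = (0.351)² = 0.1232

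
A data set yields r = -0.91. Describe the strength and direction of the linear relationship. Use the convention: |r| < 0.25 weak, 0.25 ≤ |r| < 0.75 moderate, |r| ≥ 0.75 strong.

strong negative

r = -0.91 < 0 so the relationship is negative.
|r| = 0.91, which falls in the strong range.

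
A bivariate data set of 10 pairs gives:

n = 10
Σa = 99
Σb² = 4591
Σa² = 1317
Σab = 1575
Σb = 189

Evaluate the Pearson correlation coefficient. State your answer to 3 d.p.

r = (nΣab − ΣaΣb) / √[(nΣa² − (Σa)²)(nΣb² − (Σb)²)]
Numerator: 10×1575 − 99×189 = -2961
Denominator: √[(13170 − 9801)(45910 − 35721)] = √[3369 × 10189] = 5858.9027
r = -2961 / 5858.9027 ≈ -0.505

-0.505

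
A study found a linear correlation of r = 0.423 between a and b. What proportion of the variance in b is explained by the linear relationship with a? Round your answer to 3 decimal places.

r² = (0.423)² = 0.179

0.179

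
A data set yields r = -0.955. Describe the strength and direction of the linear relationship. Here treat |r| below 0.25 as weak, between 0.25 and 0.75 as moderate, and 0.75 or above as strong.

strong negative

r = -0.955 < 0 so the relationship is negative.
|r| = 0.955, which falls in the strong range.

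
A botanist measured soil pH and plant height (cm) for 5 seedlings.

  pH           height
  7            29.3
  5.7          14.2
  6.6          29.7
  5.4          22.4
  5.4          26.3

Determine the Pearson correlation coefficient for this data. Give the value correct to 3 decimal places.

0.595

n = 5, Σx = 30.1, Σy = 121.9, Σx² = 183.37, Σy² = 3135.67, Σxy = 745.04
nΣxy − ΣxΣy = 3725.2 − 3669.19 = 56.01
nΣx² − (Σx)² = 916.85 − 906.01 = 10.84; nΣy² − (Σy)² = 15678.35 − 14859.61 = 818.74
r = 56.01 / √(10.84 × 818.74) = 56.01 / 94.2080 ≈ 0.595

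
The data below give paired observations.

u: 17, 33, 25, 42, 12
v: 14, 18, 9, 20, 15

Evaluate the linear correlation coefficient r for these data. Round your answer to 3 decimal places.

0.572

n = 5, Σu = 129, Σv = 76, Σu² = 3911, Σv² = 1226, Σuv = 2077
nΣuv − ΣuΣv = 10385 − 9804 = 581
nΣu² − (Σu)² = 19555 − 16641 = 2914; nΣv² − (Σv)² = 6130 − 5776 = 354
r = 581 / √(2914 × 354) = 581 / 1015.6555 ≈ 0.572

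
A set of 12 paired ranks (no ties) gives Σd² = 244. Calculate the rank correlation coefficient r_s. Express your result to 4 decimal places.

0.1469

ρ = 1 − 6Σd² / [n(n²−1)] = 1 − 6×244 / (12×143)
  = 1 − 1464/1716 = 1 − 0.85315 ≈ 0.1469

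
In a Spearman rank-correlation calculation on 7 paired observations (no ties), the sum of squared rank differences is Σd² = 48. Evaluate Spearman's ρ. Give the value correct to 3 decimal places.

0.143

ρ = 1 − 6Σd² / [n(n²−1)] = 1 − 6×48 / (7×48)
  = 1 − 288/336 = 1 − 0.8571 ≈ 0.143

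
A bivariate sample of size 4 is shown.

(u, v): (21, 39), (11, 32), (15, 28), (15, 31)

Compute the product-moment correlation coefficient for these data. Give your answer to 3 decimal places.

n = 4, Σu = 62, Σv = 130, Σu² = 1012, Σv² = 4290, Σuv = 2056
nΣuv − ΣuΣv = 8224 − 8060 = 164
nΣu² − (Σu)² = 4048 − 3844 = 204; nΣv² − (Σv)² = 17160 − 16900 = 260
r = 164 / √(204 × 260) = 164 / 230.3041 ≈ 0.712

0.712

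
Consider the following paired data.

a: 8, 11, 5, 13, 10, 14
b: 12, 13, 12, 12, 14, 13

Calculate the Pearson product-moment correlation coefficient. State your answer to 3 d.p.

0.321

n = 6, Σa = 61, Σb = 76, Σa² = 675, Σb² = 966, Σab = 777
nΣab − ΣaΣb = 4662 − 4636 = 26
nΣa² − (Σa)² = 4050 − 3721 = 329; nΣb² − (Σb)² = 5796 − 5776 = 20
r = 26 / √(329 × 20) = 26 / 81.1172 ≈ 0.321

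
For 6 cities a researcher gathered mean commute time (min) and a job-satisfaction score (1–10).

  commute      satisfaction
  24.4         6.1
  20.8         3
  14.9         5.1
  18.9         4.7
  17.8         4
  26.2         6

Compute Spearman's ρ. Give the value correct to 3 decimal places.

Rank commute: 5, 4, 1, 3, 2, 6
Rank satisfaction: 6, 1, 4, 3, 2, 5
d = rank(commute) − rank(satisfaction): -1, 3, -3, 0, 0, 1; Σd² = 20
ρ = 1 − 6Σd² / [n(n²−1)] = 1 − 6×20 / (6×35) = 1 − 120/210 ≈ 0.429

0.429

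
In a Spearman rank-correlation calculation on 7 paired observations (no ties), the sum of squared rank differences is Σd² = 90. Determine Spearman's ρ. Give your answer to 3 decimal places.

ρ = 1 − 6Σd² / [n(n²−1)] = 1 − 6×90 / (7×48)
  = 1 − 540/336 = 1 − 1.6071 ≈ -0.607

-0.607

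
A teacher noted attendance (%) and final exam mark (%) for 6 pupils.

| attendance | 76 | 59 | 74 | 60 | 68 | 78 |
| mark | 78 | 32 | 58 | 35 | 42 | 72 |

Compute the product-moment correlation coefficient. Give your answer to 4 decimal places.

0.9435

n = 6, Σx = 415, Σy = 317, Σx² = 29041, Σy² = 18645, Σxy = 22680
nΣxy − ΣxΣy = 136080 − 131555 = 4525
nΣx² − (Σx)² = 174246 − 172225 = 2021; nΣy² − (Σy)² = 111870 − 100489 = 11381
r = 4525 / √(2021 × 11381) = 4525 / 4795.9359 ≈ 0.9435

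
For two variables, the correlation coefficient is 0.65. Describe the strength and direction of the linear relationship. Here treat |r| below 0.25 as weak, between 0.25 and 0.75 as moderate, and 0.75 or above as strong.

moderate positive

r = 0.65 > 0 so the relationship is positive.
|r| = 0.65, which falls in the moderate range.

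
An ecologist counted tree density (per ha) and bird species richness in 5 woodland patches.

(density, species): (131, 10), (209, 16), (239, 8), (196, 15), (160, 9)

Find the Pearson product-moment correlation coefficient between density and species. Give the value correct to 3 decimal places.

0.162

n = 5, Σx = 935, Σy = 58, Σx² = 181979, Σy² = 726, Σxy = 10946
nΣxy − ΣxΣy = 54730 − 54230 = 500
nΣx² − (Σx)² = 909895 − 874225 = 35670; nΣy² − (Σy)² = 3630 − 3364 = 266
r = 500 / √(35670 × 266) = 500 / 3080.2954 ≈ 0.162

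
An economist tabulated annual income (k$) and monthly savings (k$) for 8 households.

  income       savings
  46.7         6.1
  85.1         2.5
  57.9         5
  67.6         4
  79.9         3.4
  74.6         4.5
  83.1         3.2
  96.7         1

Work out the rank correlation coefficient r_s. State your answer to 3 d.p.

Rank income: 1, 7, 2, 3, 5, 4, 6, 8
Rank savings: 8, 2, 7, 5, 4, 6, 3, 1
d = rank(income) − rank(savings): -7, 5, -5, -2, 1, -2, 3, 7; Σd² = 166
ρ = 1 − 6Σd² / [n(n²−1)] = 1 − 6×166 / (8×63) = 1 − 996/504 ≈ -0.976

-0.976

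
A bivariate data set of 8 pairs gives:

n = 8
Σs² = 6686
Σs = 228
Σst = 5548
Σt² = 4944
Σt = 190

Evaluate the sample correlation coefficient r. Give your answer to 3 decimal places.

r = (nΣst − ΣsΣt) / √[(nΣs² − (Σs)²)(nΣt² − (Σt)²)]
Numerator: 8×5548 − 228×190 = 1064
Denominator: √[(53488 − 51984)(39552 − 36100)] = √[1504 × 3452] = 2278.5539
r = 1064 / 2278.5539 ≈ 0.467

0.467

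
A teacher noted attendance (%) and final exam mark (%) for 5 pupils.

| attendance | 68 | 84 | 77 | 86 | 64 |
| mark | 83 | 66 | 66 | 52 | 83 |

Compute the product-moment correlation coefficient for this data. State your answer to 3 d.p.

-0.936

n = 5, Σx = 379, Σy = 350, Σx² = 29101, Σy² = 25194, Σxy = 26054
nΣxy − ΣxΣy = 130270 − 132650 = -2380
nΣx² − (Σx)² = 145505 − 143641 = 1864; nΣy² − (Σy)² = 125970 − 122500 = 3470
r = -2380 / √(1864 × 3470) = -2380 / 2543.2420 ≈ -0.936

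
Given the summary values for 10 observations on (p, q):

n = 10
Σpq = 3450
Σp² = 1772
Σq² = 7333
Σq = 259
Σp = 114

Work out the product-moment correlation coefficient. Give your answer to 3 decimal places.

0.915

r = (nΣpq − ΣpΣq) / √[(nΣp² − (Σp)²)(nΣq² − (Σq)²)]
Numerator: 10×3450 − 114×259 = 4974
Denominator: √[(17720 − 12996)(73330 − 67081)] = √[4724 × 6249] = 5433.2565
r = 4974 / 5433.2565 ≈ 0.915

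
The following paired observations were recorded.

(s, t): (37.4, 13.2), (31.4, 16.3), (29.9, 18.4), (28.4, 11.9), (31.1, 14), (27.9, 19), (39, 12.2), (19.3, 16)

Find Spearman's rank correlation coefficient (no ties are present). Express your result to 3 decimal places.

-0.405

Rank s: 7, 6, 4, 3, 5, 2, 8, 1
Rank t: 3, 6, 7, 1, 4, 8, 2, 5
d = rank(s) − rank(t): 4, 0, -3, 2, 1, -6, 6, -4; Σd² = 118
ρ = 1 − 6Σd² / [n(n²−1)] = 1 − 6×118 / (8×63) = 1 − 708/504 ≈ -0.405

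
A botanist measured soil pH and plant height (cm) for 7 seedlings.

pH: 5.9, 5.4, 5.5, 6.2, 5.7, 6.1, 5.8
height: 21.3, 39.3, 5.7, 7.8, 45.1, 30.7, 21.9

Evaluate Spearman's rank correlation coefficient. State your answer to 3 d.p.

-0.286

Rank pH: 5, 1, 2, 7, 3, 6, 4
Rank height: 3, 6, 1, 2, 7, 5, 4
d = rank(pH) − rank(height): 2, -5, 1, 5, -4, 1, 0; Σd² = 72
ρ = 1 − 6Σd² / [n(n²−1)] = 1 − 6×72 / (7×48) = 1 − 432/336 ≈ -0.286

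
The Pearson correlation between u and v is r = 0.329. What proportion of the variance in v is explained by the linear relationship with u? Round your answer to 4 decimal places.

0.1082

r² = (0.329)² = 0.1082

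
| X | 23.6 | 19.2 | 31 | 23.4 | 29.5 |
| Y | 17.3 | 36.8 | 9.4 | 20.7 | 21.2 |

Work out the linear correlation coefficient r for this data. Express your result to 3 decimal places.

-0.801

n = 5, ΣX = 126.7, ΣY = 105.4, ΣX² = 3304.41, ΣY² = 2619.82, ΣXY = 2516.02
nΣXY − ΣXΣY = 12580.1 − 13354.18 = -774.08
nΣX² − (ΣX)² = 16522.05 − 16052.89 = 469.16; nΣY² − (ΣY)² = 13099.1 − 11109.16 = 1989.94
r = -774.08 / √(469.16 × 1989.94) = -774.08 / 966.2299 ≈ -0.801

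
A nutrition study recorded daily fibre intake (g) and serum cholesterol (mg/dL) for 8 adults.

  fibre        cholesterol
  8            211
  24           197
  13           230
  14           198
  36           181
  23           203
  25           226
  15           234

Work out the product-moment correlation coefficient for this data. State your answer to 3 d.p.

-0.563

n = 8, Σx = 158, Σy = 1680, Σx² = 3680, Σy² = 355236, Σxy = 32523
nΣxy − ΣxΣy = 260184 − 265440 = -5256
nΣx² − (Σx)² = 29440 − 24964 = 4476; nΣy² − (Σy)² = 2841888 − 2822400 = 19488
r = -5256 / √(4476 × 19488) = -5256 / 9339.6086 ≈ -0.563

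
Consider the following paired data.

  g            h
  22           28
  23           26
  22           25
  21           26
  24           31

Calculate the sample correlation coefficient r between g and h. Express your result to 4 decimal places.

n = 5, Σg = 112, Σh = 136, Σg² = 2514, Σh² = 3722, Σgh = 3054
nΣgh − ΣgΣh = 15270 − 15232 = 38
nΣg² − (Σg)² = 12570 − 12544 = 26; nΣh² − (Σh)² = 18610 − 18496 = 114
r = 38 / √(26 × 114) = 38 / 54.4426 ≈ 0.6980

0.6980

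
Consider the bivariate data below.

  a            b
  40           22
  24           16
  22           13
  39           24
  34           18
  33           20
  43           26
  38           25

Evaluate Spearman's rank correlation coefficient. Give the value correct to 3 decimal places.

0.881

Rank a: 7, 2, 1, 6, 4, 3, 8, 5
Rank b: 5, 2, 1, 6, 3, 4, 8, 7
d = rank(a) − rank(b): 2, 0, 0, 0, 1, -1, 0, -2; Σd² = 10
ρ = 1 − 6Σd² / [n(n²−1)] = 1 − 6×10 / (8×63) = 1 − 60/504 ≈ 0.881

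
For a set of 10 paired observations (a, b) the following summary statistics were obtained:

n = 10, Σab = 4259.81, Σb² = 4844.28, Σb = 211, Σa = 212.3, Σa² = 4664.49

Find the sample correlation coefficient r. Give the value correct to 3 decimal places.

r = (nΣab − ΣaΣb) / √[(nΣa² − (Σa)²)(nΣb² − (Σb)²)]
Numerator: 10×4259.81 − 212.3×211 = -2197.2
Denominator: √[(46644.9 − 45071.29)(48442.8 − 44521)] = √[1573.61 × 3921.8] = 2484.2270
r = -2197.2 / 2484.2270 ≈ -0.884

-0.884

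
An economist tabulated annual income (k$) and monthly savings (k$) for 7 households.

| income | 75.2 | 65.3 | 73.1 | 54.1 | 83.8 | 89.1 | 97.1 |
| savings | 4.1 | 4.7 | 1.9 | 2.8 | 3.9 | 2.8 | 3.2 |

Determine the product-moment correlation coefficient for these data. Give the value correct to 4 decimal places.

-0.0581

n = 7, Σx = 537.7, Σy = 23.4, Σx² = 42579.21, Σy² = 83.64, Σxy = 1792.62
nΣxy − ΣxΣy = 12548.34 − 12582.18 = -33.84
nΣx² − (Σx)² = 298054.47 − 289121.29 = 8933.18; nΣy² − (Σy)² = 585.48 − 547.56 = 37.92
r = -33.84 / √(8933.18 × 37.92) = -33.84 / 582.0191 ≈ -0.0581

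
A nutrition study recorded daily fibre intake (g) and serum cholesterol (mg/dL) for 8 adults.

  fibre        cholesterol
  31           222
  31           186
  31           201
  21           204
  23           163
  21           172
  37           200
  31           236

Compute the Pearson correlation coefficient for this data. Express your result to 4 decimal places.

0.4957

n = 8, Σx = 226, Σy = 1584, Σx² = 6624, Σy² = 317746, Σxy = 45240
nΣxy − ΣxΣy = 361920 − 357984 = 3936
nΣx² − (Σx)² = 52992 − 51076 = 1916; nΣy² − (Σy)² = 2541968 − 2509056 = 32912
r = 3936 / √(1916 × 32912) = 3936 / 7940.9944 ≈ 0.4957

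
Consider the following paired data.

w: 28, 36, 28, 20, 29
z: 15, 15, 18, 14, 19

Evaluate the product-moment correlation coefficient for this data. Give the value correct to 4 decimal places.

0.2195

n = 5, Σw = 141, Σz = 81, Σw² = 4105, Σz² = 1331, Σwz = 2295
nΣwz − ΣwΣz = 11475 − 11421 = 54
nΣw² − (Σw)² = 20525 − 19881 = 644; nΣz² − (Σz)² = 6655 − 6561 = 94
r = 54 / √(644 × 94) = 54 / 246.0406 ≈ 0.2195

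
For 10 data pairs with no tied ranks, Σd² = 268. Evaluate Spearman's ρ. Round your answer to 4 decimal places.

ρ = 1 − 6Σd² / [n(n²−1)] = 1 − 6×268 / (10×99)
  = 1 − 1608/990 = 1 − 1.62424 ≈ -0.6242

-0.6242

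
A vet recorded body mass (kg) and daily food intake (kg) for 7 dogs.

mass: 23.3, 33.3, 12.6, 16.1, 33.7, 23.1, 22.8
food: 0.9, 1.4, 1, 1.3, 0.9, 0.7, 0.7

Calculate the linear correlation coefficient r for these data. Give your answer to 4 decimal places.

0.0799

n = 7, Σx = 164.9, Σy = 6.9, Σx² = 4258.89, Σy² = 7.25, Σxy = 163.58
nΣxy − ΣxΣy = 1145.06 − 1137.81 = 7.25
nΣx² − (Σx)² = 29812.23 − 27192.01 = 2620.22; nΣy² − (Σy)² = 50.75 − 47.61 = 3.14
r = 7.25 / √(2620.22 × 3.14) = 7.25 / 90.7055 ≈ 0.0799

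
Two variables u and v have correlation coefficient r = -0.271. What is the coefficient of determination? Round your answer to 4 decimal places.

0.0734

r² = (-0.271)² = 0.0734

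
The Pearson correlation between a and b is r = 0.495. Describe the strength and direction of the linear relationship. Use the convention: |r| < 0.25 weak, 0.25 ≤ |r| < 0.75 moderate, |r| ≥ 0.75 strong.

moderate positive

r = 0.495 > 0 so the relationship is positive.
|r| = 0.495, which falls in the moderate range.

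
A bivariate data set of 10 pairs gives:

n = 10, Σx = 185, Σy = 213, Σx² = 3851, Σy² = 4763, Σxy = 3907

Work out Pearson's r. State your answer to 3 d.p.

-0.108

r = (nΣxy − ΣxΣy) / √[(nΣx² − (Σx)²)(nΣy² − (Σy)²)]
Numerator: 10×3907 − 185×213 = -335
Denominator: √[(38510 − 34225)(47630 − 45369)] = √[4285 × 2261] = 3112.6171
r = -335 / 3112.6171 ≈ -0.108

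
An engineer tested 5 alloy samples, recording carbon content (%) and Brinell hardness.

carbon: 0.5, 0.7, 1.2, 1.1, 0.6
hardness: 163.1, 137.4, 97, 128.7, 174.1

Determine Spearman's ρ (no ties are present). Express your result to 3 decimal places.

-0.900

Rank carbon: 1, 3, 5, 4, 2
Rank hardness: 4, 3, 1, 2, 5
d = rank(carbon) − rank(hardness): -3, 0, 4, 2, -3; Σd² = 38
ρ = 1 − 6Σd² / [n(n²−1)] = 1 − 6×38 / (5×24) = 1 − 228/120 ≈ -0.900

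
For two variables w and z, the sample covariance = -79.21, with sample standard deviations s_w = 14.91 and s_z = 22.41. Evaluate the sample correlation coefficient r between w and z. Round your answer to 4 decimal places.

r = Cov(w,z) / (s_w · s_z) = -79.21 / (14.91 × 22.41)
  = -79.21 / 334.1331 ≈ -0.2371

-0.2371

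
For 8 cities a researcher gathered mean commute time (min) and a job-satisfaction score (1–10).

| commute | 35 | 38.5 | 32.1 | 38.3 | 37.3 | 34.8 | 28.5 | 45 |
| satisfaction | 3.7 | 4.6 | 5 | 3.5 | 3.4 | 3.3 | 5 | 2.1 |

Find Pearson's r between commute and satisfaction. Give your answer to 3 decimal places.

-0.808

n = 8, Σx = 289.5, Σy = 30.6, Σx² = 10644.13, Σy² = 123.96, Σxy = 1079.81
nΣxy − ΣxΣy = 8638.48 − 8858.7 = -220.22
nΣx² − (Σx)² = 85153.04 − 83810.25 = 1342.79; nΣy² − (Σy)² = 991.68 − 936.36 = 55.32
r = -220.22 / √(1342.79 × 55.32) = -220.22 / 272.5493 ≈ -0.808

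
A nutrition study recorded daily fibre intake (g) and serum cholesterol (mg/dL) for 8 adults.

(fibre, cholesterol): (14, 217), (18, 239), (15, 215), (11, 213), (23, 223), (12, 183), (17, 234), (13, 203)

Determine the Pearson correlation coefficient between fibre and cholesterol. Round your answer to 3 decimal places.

n = 8, Σx = 123, Σy = 1727, Σx² = 1997, Σy² = 374987, Σxy = 26850
nΣxy − ΣxΣy = 214800 − 212421 = 2379
nΣx² − (Σx)² = 15976 − 15129 = 847; nΣy² − (Σy)² = 2999896 − 2982529 = 17367
r = 2379 / √(847 × 17367) = 2379 / 3835.3421 ≈ 0.620

0.620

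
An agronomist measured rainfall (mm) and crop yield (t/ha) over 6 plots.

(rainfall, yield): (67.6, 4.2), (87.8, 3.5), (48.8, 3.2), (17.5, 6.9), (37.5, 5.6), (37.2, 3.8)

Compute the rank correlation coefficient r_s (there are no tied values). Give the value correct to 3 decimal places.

-0.600

Rank rainfall: 5, 6, 4, 1, 3, 2
Rank yield: 4, 2, 1, 6, 5, 3
d = rank(rainfall) − rank(yield): 1, 4, 3, -5, -2, -1; Σd² = 56
ρ = 1 − 6Σd² / [n(n²−1)] = 1 − 6×56 / (6×35) = 1 − 336/210 ≈ -0.600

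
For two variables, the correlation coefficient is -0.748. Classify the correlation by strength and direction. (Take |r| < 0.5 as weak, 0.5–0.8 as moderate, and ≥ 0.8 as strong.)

moderate negative

r = -0.748 < 0 so the relationship is negative.
|r| = 0.748, which falls in the moderate range.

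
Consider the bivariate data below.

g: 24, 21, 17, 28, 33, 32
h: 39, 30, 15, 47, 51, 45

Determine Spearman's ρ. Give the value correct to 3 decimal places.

Rank g: 3, 2, 1, 4, 6, 5
Rank h: 3, 2, 1, 5, 6, 4
d = rank(g) − rank(h): 0, 0, 0, -1, 0, 1; Σd² = 2
ρ = 1 − 6Σd² / [n(n²−1)] = 1 − 6×2 / (6×35) = 1 − 12/210 ≈ 0.943

0.943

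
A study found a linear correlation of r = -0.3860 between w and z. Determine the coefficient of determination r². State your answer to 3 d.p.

0.149

r² = (-0.3860)² = 0.149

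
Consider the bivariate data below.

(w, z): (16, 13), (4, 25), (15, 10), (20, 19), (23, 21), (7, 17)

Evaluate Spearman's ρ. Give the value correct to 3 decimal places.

-0.029

Rank w: 4, 1, 3, 5, 6, 2
Rank z: 2, 6, 1, 4, 5, 3
d = rank(w) − rank(z): 2, -5, 2, 1, 1, -1; Σd² = 36
ρ = 1 − 6Σd² / [n(n²−1)] = 1 − 6×36 / (6×35) = 1 − 216/210 ≈ -0.029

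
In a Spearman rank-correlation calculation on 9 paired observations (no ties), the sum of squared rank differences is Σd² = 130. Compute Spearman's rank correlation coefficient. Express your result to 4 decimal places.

-0.0833

ρ = 1 − 6Σd² / [n(n²−1)] = 1 − 6×130 / (9×80)
  = 1 − 780/720 = 1 − 1.08333 ≈ -0.0833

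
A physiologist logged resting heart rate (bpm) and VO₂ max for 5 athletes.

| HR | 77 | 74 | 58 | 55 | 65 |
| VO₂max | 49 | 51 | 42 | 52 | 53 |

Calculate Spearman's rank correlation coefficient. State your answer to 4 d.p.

Rank HR: 5, 4, 2, 1, 3
Rank VO₂max: 2, 3, 1, 4, 5
d = rank(HR) − rank(VO₂max): 3, 1, 1, -3, -2; Σd² = 24
ρ = 1 − 6Σd² / [n(n²−1)] = 1 − 6×24 / (5×24) = 1 − 144/120 ≈ -0.2000

-0.2000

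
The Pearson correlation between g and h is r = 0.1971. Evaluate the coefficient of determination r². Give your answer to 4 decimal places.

r² = (0.1971)² = 0.0388

0.0388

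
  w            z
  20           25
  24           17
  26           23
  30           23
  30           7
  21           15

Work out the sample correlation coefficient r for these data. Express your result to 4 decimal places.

-0.3244

n = 6, Σw = 151, Σz = 110, Σw² = 3893, Σz² = 2246, Σwz = 2721
nΣwz − ΣwΣz = 16326 − 16610 = -284
nΣw² − (Σw)² = 23358 − 22801 = 557; nΣz² − (Σz)² = 13476 − 12100 = 1376
r = -284 / √(557 × 1376) = -284 / 875.4610 ≈ -0.3244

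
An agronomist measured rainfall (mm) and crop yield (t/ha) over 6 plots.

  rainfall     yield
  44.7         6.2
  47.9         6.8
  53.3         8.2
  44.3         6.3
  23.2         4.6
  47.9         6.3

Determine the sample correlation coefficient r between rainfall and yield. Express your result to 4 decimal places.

0.9099

n = 6, Σx = 261.3, Σy = 38.4, Σx² = 11928.53, Σy² = 252.46, Σxy = 1727.5
nΣxy − ΣxΣy = 10365 − 10033.92 = 331.08
nΣx² − (Σx)² = 71571.18 − 68277.69 = 3293.49; nΣy² − (Σy)² = 1514.76 − 1474.56 = 40.2
r = 331.08 / √(3293.49 × 40.2) = 331.08 / 363.8658 ≈ 0.9099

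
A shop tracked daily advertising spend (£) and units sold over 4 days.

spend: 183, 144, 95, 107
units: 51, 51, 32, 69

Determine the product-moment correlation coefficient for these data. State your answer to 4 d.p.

0.1406

n = 4, Σx = 529, Σy = 203, Σx² = 74699, Σy² = 10987, Σxy = 27100
nΣxy − ΣxΣy = 108400 − 107387 = 1013
nΣx² − (Σx)² = 298796 − 279841 = 18955; nΣy² − (Σy)² = 43948 − 41209 = 2739
r = 1013 / √(18955 × 2739) = 1013 / 7205.3969 ≈ 0.1406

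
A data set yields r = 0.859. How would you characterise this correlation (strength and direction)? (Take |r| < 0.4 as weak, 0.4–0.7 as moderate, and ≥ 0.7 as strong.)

r = 0.859 > 0 so the relationship is positive.
|r| = 0.859, which falls in the strong range.

strong positive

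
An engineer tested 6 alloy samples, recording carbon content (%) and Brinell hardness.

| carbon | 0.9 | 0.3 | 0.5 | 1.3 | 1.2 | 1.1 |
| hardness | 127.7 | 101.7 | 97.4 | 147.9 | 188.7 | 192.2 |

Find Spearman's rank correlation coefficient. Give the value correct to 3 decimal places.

0.714

Rank carbon: 3, 1, 2, 6, 5, 4
Rank hardness: 3, 2, 1, 4, 5, 6
d = rank(carbon) − rank(hardness): 0, -1, 1, 2, 0, -2; Σd² = 10
ρ = 1 − 6Σd² / [n(n²−1)] = 1 − 6×10 / (6×35) = 1 − 60/210 ≈ 0.714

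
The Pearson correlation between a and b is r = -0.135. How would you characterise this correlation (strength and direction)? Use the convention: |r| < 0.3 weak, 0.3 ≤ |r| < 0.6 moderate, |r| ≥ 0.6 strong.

r = -0.135 < 0 so the relationship is negative.
|r| = 0.135, which falls in the weak range.

weak negative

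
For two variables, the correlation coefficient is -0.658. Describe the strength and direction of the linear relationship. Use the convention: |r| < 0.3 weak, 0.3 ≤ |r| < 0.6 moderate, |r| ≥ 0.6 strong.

strong negative

r = -0.658 < 0 so the relationship is negative.
|r| = 0.658, which falls in the strong range.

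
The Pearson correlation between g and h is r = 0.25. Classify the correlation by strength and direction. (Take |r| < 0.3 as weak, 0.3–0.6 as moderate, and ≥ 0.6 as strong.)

r = 0.25 > 0 so the relationship is positive.
|r| = 0.25, which falls in the weak range.

weak positive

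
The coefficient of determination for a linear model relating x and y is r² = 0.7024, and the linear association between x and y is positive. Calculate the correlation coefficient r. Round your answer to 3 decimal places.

0.838

|r| = √0.7024 = 0.838
The association is positive, so r = 0.838.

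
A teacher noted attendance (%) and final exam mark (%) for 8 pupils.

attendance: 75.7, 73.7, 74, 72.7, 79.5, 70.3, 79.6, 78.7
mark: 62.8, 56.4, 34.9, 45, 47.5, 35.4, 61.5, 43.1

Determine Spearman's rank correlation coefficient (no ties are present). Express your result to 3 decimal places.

Rank attendance: 5, 3, 4, 2, 7, 1, 8, 6
Rank mark: 8, 6, 1, 4, 5, 2, 7, 3
d = rank(attendance) − rank(mark): -3, -3, 3, -2, 2, -1, 1, 3; Σd² = 46
ρ = 1 − 6Σd² / [n(n²−1)] = 1 − 6×46 / (8×63) = 1 − 276/504 ≈ 0.452

0.452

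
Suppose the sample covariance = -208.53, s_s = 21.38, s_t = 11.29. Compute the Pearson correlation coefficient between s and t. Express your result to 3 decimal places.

-0.864

r = Cov(s,t) / (s_s · s_t) = -208.53 / (21.38 × 11.29)
  = -208.53 / 241.3802 ≈ -0.864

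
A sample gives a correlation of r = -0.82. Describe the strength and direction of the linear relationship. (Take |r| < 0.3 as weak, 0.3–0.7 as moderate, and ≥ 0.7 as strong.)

strong negative

r = -0.82 < 0 so the relationship is negative.
|r| = 0.82, which falls in the strong range.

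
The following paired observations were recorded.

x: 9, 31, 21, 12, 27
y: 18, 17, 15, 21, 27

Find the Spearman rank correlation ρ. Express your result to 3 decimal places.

Rank x: 1, 5, 3, 2, 4
Rank y: 3, 2, 1, 4, 5
d = rank(x) − rank(y): -2, 3, 2, -2, -1; Σd² = 22
ρ = 1 − 6Σd² / [n(n²−1)] = 1 − 6×22 / (5×24) = 1 − 132/120 ≈ -0.100

-0.100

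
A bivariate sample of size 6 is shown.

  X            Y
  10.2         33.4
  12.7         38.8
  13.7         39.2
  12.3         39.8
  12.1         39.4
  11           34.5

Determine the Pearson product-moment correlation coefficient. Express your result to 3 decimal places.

0.865

n = 6, ΣX = 72, ΣY = 225.1, ΣX² = 871.72, ΣY² = 8484.29, ΣXY = 2716.26
nΣXY − ΣXΣY = 16297.56 − 16207.2 = 90.36
nΣX² − (ΣX)² = 5230.32 − 5184 = 46.32; nΣY² − (ΣY)² = 50905.74 − 50670.01 = 235.73
r = 90.36 / √(46.32 × 235.73) = 90.36 / 104.4941 ≈ 0.865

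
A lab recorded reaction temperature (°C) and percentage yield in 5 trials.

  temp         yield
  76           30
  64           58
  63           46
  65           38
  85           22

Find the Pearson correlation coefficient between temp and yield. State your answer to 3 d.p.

-0.869

n = 5, Σx = 353, Σy = 194, Σx² = 25291, Σy² = 8308, Σxy = 13230
nΣxy − ΣxΣy = 66150 − 68482 = -2332
nΣx² − (Σx)² = 126455 − 124609 = 1846; nΣy² − (Σy)² = 41540 − 37636 = 3904
r = -2332 / √(1846 × 3904) = -2332 / 2684.5454 ≈ -0.869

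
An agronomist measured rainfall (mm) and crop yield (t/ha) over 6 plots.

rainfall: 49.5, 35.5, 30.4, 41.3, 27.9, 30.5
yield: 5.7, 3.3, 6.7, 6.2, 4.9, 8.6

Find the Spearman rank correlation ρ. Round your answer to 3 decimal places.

-0.086

Rank rainfall: 6, 4, 2, 5, 1, 3
Rank yield: 3, 1, 5, 4, 2, 6
d = rank(rainfall) − rank(yield): 3, 3, -3, 1, -1, -3; Σd² = 38
ρ = 1 − 6Σd² / [n(n²−1)] = 1 − 6×38 / (6×35) = 1 − 228/210 ≈ -0.086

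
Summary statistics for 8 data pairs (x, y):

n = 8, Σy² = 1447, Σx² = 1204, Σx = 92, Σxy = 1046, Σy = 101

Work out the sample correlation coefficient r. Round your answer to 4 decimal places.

-0.7291

r = (nΣxy − ΣxΣy) / √[(nΣx² − (Σx)²)(nΣy² − (Σy)²)]
Numerator: 8×1046 − 92×101 = -924
Denominator: √[(9632 − 8464)(11576 − 10201)] = √[1168 × 1375] = 1267.2806
r = -924 / 1267.2806 ≈ -0.7291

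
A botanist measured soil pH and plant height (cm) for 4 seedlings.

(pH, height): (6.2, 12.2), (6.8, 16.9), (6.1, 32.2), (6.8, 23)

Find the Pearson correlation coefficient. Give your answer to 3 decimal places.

n = 4, Σx = 25.9, Σy = 84.3, Σx² = 168.13, Σy² = 2000.29, Σxy = 543.38
nΣxy − ΣxΣy = 2173.52 − 2183.37 = -9.85
nΣx² − (Σx)² = 672.52 − 670.81 = 1.71; nΣy² − (Σy)² = 8001.16 − 7106.49 = 894.67
r = -9.85 / √(1.71 × 894.67) = -9.85 / 39.1138 ≈ -0.252

-0.252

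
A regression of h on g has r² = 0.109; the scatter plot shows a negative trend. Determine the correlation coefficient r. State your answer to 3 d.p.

-0.330

|r| = √0.109 = 0.330
The association is negative, so r = −0.330.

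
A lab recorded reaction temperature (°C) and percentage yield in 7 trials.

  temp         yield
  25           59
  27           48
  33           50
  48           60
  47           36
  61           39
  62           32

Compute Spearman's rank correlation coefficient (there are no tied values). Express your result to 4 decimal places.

Rank temp: 1, 2, 3, 5, 4, 6, 7
Rank yield: 6, 4, 5, 7, 2, 3, 1
d = rank(temp) − rank(yield): -5, -2, -2, -2, 2, 3, 6; Σd² = 86
ρ = 1 − 6Σd² / [n(n²−1)] = 1 − 6×86 / (7×48) = 1 − 516/336 ≈ -0.5357

-0.5357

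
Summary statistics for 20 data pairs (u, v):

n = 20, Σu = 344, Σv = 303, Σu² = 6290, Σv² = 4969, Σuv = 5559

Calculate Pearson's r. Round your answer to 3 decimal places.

0.924

r = (nΣuv − ΣuΣv) / √[(nΣu² − (Σu)²)(nΣv² − (Σv)²)]
Numerator: 20×5559 − 344×303 = 6948
Denominator: √[(125800 − 118336)(99380 − 91809)] = √[7464 × 7571] = 7517.3096
r = 6948 / 7517.3096 ≈ 0.924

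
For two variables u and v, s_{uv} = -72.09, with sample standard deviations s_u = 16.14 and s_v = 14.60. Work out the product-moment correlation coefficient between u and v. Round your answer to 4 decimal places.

-0.3059

r = Cov(u,v) / (s_u · s_v) = -72.09 / (16.14 × 14.60)
  = -72.09 / 235.6440 ≈ -0.3059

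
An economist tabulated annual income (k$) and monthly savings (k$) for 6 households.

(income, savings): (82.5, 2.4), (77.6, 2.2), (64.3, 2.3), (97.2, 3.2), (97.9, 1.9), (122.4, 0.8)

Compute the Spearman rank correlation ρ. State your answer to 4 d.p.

Rank income: 3, 2, 1, 4, 5, 6
Rank savings: 5, 3, 4, 6, 2, 1
d = rank(income) − rank(savings): -2, -1, -3, -2, 3, 5; Σd² = 52
ρ = 1 − 6Σd² / [n(n²−1)] = 1 − 6×52 / (6×35) = 1 − 312/210 ≈ -0.4857

-0.4857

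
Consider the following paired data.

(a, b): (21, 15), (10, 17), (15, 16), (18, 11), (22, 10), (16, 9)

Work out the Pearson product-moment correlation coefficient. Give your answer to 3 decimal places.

-0.523

n = 6, Σa = 102, Σb = 78, Σa² = 1830, Σb² = 1072, Σab = 1287
nΣab − ΣaΣb = 7722 − 7956 = -234
nΣa² − (Σa)² = 10980 − 10404 = 576; nΣb² − (Σb)² = 6432 − 6084 = 348
r = -234 / √(576 × 348) = -234 / 447.7142 ≈ -0.523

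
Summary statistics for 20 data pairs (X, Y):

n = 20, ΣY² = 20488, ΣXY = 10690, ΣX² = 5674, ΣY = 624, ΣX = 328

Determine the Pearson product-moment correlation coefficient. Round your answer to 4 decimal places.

0.8326

r = (nΣXY − ΣXΣY) / √[(nΣX² − (ΣX)²)(nΣY² − (ΣY)²)]
Numerator: 20×10690 − 328×624 = 9128
Denominator: √[(113480 − 107584)(409760 − 389376)] = √[5896 × 20384] = 10962.8493
r = 9128 / 10962.8493 ≈ 0.8326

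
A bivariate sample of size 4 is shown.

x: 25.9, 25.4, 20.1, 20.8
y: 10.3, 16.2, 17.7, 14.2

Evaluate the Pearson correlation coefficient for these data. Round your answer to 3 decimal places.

n = 4, Σx = 92.2, Σy = 58.4, Σx² = 2152.62, Σy² = 883.46, Σxy = 1329.38
nΣxy − ΣxΣy = 5317.52 − 5384.48 = -66.96
nΣx² − (Σx)² = 8610.48 − 8500.84 = 109.64; nΣy² − (Σy)² = 3533.84 − 3410.56 = 123.28
r = -66.96 / √(109.64 × 123.28) = -66.96 / 116.2601 ≈ -0.576

-0.576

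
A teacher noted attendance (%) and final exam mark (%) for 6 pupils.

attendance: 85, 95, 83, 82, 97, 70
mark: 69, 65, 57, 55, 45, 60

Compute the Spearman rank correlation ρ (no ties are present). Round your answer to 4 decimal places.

-0.0857

Rank attendance: 4, 5, 3, 2, 6, 1
Rank mark: 6, 5, 3, 2, 1, 4
d = rank(attendance) − rank(mark): -2, 0, 0, 0, 5, -3; Σd² = 38
ρ = 1 − 6Σd² / [n(n²−1)] = 1 − 6×38 / (6×35) = 1 − 228/210 ≈ -0.0857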